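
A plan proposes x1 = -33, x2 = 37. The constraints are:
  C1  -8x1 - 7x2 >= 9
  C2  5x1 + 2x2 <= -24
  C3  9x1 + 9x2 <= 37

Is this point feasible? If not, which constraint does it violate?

Constraint C1: -8x1 - 7x2 = 5, which is not ≥ 9. All other constraints are satisfied.

not feasible — violates C1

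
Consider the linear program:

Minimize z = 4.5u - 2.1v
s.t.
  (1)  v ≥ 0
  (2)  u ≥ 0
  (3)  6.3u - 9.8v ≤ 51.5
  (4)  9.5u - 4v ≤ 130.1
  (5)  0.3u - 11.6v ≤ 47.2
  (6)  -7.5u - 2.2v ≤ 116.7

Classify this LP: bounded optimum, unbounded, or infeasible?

From the feasible point (0, 0), moving in the direction (0, 1) keeps every constraint satisfied while z decreases without bound.

unbounded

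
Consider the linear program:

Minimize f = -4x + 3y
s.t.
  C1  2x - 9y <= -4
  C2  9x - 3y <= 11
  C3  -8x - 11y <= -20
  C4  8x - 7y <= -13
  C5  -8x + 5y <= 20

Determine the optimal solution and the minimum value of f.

Vertices and f = -4x + 3y:
  (116/39, 205/39) → f = 151/39
  (115/21, 268/21) → f = 344/21
  (-1/48, 11/6) → f = 67/12
  (-15/16, 5/2) → f = 45/4

x = 116/39, y = 205/39, minimum f = 151/39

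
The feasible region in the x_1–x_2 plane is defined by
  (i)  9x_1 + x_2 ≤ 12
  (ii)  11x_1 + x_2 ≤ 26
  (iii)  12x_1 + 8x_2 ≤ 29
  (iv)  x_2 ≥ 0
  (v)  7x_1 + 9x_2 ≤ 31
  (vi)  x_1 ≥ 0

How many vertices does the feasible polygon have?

5

Intersecting each pair of boundary lines and keeping only the points that satisfy every inequality leaves:
  (67/60, 39/20)
  (4/3, 0)
  (1/4, 13/4)
  (0, 0)
  (0, 31/9)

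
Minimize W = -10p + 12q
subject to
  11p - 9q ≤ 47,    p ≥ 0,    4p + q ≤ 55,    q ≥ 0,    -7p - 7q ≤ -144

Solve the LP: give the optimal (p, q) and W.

p = 241/21, q = 191/21, minimum W = -118/21

Feasible corners and W = -10p + 12q:
  (0, 55) → W = 660
  (0, 144/7) → W = 1728/7
  (241/21, 191/21) → W = -118/21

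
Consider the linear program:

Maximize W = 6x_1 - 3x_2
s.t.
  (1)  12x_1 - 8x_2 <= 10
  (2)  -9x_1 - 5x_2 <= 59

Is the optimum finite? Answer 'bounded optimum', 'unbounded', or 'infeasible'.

unbounded

From the feasible point (-211/66, -133/22), moving in the direction (8, 12) keeps every constraint satisfied while W increases without bound.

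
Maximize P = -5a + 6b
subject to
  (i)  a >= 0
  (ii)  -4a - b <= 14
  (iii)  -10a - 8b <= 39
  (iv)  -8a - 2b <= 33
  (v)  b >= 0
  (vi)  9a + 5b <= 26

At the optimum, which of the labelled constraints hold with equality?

Feasible corners and P = -5a + 6b:
  (0, 0) → P = 0
  (0, 26/5) → P = 156/5
  (26/9, 0) → P = -130/9

The maximum is at (0, 26/5). Substituting into each constraint, equality holds for (i) and (vi); the remaining constraints have slack.

(i) and (vi)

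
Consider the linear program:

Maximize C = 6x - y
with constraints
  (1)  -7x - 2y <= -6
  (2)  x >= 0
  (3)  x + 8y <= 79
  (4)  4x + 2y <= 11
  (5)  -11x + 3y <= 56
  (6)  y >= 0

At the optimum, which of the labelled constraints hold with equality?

(4) and (6)

Extreme points and C = 6x - y:
  (0, 3) → C = -3
  (6/7, 0) → C = 36/7
  (0, 11/2) → C = -11/2
  (11/4, 0) → C = 33/2

The maximum is at (11/4, 0). Substituting into each constraint, equality holds for (4) and (6); the remaining constraints have slack.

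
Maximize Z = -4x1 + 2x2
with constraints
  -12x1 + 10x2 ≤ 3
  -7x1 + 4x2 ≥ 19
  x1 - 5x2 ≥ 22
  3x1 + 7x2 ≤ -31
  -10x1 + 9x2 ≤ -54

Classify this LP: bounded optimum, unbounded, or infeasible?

From the feasible point (-567/8, -339/4), moving in the direction (-10, -12) keeps every constraint satisfied while Z increases without bound.

unbounded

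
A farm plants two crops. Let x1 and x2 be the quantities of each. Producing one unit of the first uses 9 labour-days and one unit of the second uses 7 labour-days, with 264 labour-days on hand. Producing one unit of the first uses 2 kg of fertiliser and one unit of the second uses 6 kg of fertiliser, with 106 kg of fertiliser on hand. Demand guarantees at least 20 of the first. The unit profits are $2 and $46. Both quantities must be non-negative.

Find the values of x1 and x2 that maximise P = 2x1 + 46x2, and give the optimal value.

Vertices and P = 2x1 + 46x2:
  (88/3, 0) → P = 176/3
  (20, 0) → P = 40
  (421/20, 213/20) → P = 532
  (20, 11) → P = 546

The optimum lies where 2x1 + 6x2 = 106 and x1 = 20.
Solving simultaneously gives x1 = 20, x2 = 11.

x1 = 20, x2 = 11, maximum P = 546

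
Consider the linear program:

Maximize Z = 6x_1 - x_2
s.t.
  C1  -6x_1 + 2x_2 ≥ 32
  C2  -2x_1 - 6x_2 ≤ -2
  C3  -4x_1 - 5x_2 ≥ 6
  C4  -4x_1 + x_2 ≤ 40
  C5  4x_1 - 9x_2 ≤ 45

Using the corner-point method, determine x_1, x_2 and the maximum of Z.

Vertices and Z = 6x_1 - x_2:
  (-47/10, 19/10) → Z = -301/10
  (-86/19, 46/19) → Z = -562/19
  (-119/13, 44/13) → Z = -758/13
  (-103/12, 17/3) → Z = -343/6

The binding constraints are -6x_1 + 2x_2 = 32 and -4x_1 - 5x_2 = 6.
Solving simultaneously gives x_1 = -86/19, x_2 = 46/19.

x_1 = -86/19, x_2 = 46/19, maximum Z = -562/19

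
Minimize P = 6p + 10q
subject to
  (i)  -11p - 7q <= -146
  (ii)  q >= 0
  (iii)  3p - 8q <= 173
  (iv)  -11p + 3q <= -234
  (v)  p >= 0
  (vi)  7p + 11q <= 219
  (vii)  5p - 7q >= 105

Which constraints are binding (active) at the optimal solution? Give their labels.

Vertices and P = 6p + 10q:
  (234/11, 0) → P = 1404/11
  (219/7, 0) → P = 1314/7
  (1323/62, 15/62) → P = 4044/31
  (336/13, 45/13) → P = 2466/13

The minimum is at (234/11, 0). Substituting into each constraint, equality holds for (ii) and (iv); the remaining constraints have slack.

(ii) and (iv)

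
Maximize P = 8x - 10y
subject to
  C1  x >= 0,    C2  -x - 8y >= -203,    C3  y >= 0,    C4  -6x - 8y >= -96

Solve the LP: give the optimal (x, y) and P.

Corner points and P = 8x - 10y:
  (0, 0) → P = 0
  (0, 12) → P = -120
  (16, 0) → P = 128

At the optimal vertex, y = 0 and -6x - 8y = -96.
Solving simultaneously gives x = 16, y = 0.

x = 16, y = 0, maximum P = 128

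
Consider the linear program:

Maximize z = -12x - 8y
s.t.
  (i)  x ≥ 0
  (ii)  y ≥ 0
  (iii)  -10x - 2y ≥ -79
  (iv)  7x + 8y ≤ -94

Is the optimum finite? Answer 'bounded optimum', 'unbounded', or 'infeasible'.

The boundaries x = 0 and y = 0 meet at (0, 0), but that point violates 7x + 8y ≤ -94. Every candidate vertex is excluded by some other constraint, so the feasible region is empty.

infeasible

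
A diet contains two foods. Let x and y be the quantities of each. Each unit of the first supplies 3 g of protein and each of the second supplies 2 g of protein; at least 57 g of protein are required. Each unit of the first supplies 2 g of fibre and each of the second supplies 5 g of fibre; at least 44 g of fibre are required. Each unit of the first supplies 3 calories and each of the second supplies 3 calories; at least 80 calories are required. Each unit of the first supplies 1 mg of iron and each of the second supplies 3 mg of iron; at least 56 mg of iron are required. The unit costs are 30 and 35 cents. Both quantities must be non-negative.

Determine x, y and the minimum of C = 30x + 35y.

Extreme points and C = 30x + 35y:
  (0, 57/2) → C = 1995/2
  (56, 0) → C = 1680
  (11/3, 23) → C = 915
  (12, 44/3) → C = 2620/3
The feasible region is unbounded (it extends along (0, 1), (1, 0)), but C strictly increases along every unbounded feasible direction, so there is no improving ray and the minimum is attained at a vertex.

x = 12, y = 44/3, minimum C = 2620/3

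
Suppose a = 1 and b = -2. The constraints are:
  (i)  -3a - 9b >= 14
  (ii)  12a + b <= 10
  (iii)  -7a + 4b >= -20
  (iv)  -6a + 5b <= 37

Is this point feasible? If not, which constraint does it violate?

(i): 15 ≥ 14 ✓
(ii): 10 ≤ 10 ✓
(iii): -15 ≥ -20 ✓
(iv): -16 ≤ 37 ✓

feasible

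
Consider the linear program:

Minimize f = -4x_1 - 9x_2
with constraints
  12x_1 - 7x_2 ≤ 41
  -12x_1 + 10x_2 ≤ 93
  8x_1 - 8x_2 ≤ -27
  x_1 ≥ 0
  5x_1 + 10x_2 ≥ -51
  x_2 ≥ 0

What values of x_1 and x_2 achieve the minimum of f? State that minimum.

Corner points and f = -4x_1 - 9x_2:
  (1061/36, 134/3) → f = -4679/9
  (517/40, 163/10) → f = -992/5
  (0, 93/10) → f = -837/10
  (0, 27/8) → f = -243/8

The binding constraints are 12x_1 - 7x_2 = 41 and -12x_1 + 10x_2 = 93.
Solving simultaneously gives x_1 = 1061/36, x_2 = 134/3.

x_1 = 1061/36, x_2 = 134/3, minimum f = -4679/9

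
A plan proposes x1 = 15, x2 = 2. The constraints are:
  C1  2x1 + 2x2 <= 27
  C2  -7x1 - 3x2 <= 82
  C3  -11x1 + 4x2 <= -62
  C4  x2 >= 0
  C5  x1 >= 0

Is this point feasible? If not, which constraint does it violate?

Constraint C1: 2x1 + 2x2 = 34, which is not ≤ 27. All other constraints are satisfied.

not feasible — violates C1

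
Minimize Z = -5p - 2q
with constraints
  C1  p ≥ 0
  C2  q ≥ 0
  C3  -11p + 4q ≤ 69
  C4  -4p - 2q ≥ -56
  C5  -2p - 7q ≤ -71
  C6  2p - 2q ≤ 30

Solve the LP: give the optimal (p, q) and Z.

Vertices and Z = -5p - 2q:
  (0, 69/4) → Z = -69/2
  (0, 71/7) → Z = -142/7
  (43/19, 446/19) → Z = -1107/19
  (125/12, 43/6) → Z = -797/12

At the optimal vertex, -4p - 2q = -56 and -2p - 7q = -71.
Solving simultaneously gives p = 125/12, q = 43/6.

p = 125/12, q = 43/6, minimum Z = -797/12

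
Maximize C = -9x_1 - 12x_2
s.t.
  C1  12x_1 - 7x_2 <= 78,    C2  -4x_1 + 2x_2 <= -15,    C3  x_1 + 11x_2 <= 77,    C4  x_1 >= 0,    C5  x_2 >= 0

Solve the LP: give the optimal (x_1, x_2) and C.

The binding constraints are -4x_1 + 2x_2 = -15 and x_2 = 0.
Solving simultaneously gives x_1 = 15/4, x_2 = 0.

x_1 = 15/4, x_2 = 0, maximum C = -135/4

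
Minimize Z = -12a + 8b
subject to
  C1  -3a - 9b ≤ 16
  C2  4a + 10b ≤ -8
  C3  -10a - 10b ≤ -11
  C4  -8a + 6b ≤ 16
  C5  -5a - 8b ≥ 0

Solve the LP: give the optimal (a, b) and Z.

Feasible corners and Z = -12a + 8b:
  (259/60, -193/60) → Z = -1163/15
  (128/21, -80/21) → Z = -2176/21
  (19/6, -31/15) → Z = -818/15
  (32/9, -20/9) → Z = -544/9

a = 128/21, b = -80/21, minimum Z = -2176/21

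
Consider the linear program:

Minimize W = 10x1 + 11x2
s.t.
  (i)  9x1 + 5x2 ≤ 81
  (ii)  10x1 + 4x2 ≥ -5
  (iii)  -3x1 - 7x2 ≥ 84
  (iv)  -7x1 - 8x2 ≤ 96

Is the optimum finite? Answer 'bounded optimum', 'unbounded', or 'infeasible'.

bounded optimum

Vertices and W = 10x1 + 11x2:
  (329/16, -333/16) → W = -373/16
  (1128/37, -1431/37) → W = -4461/37
  (301/58, -825/58) → W = -6065/58
  (86/13, -925/52) → W = -6735/52
The feasible region has finitely many vertices and no improving ray; the minimum is -6735/52 at (86/13, -925/52).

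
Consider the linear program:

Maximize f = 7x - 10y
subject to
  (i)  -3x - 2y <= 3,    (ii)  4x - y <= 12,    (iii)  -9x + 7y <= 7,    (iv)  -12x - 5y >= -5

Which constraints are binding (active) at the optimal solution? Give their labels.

Feasible corners and f = 7x - 10y:
  (21/11, -48/11) → f = 57
  (-35/39, -2/13) → f = -185/39
  (65/32, -31/8) → f = 1695/32
  (0, 1) → f = -10

The maximum is at (21/11, -48/11). Substituting into each constraint, equality holds for (i) and (ii); the remaining constraints have slack.

(i) and (ii)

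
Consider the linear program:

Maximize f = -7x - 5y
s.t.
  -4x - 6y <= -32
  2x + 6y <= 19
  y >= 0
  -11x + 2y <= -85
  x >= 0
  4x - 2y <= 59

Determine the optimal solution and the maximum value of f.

Vertices and f = -7x - 5y:
  (8, 0) → f = -56
  (287/37, 6/37) → f = -2039/37
  (19/2, 0) → f = -133/2
  (274/35, 39/70) → f = -4031/70

The optimum lies where -4x - 6y = -32 and -11x + 2y = -85.
Solving simultaneously gives x = 287/37, y = 6/37.

x = 287/37, y = 6/37, maximum f = -2039/37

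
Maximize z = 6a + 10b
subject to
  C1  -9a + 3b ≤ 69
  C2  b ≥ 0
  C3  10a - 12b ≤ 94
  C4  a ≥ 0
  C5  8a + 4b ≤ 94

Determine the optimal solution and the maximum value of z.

Feasible corners and z = 6a + 10b:
  (0, 23) → z = 230
  (1/10, 233/10) → z = 1168/5
  (47/5, 0) → z = 282/5
  (0, 0) → z = 0
  (188/17, 47/34) → z = 1363/17

a = 1/10, b = 233/10, maximum z = 1168/5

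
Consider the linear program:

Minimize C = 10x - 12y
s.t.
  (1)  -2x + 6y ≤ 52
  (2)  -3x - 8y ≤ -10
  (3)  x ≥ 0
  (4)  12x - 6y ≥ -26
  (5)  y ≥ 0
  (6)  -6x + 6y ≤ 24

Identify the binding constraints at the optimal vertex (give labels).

(1) and (6)

Vertices and C = 10x - 12y:
  (7, 11) → C = -62
  (0, 5/4) → C = -15
  (10/3, 0) → C = 100/3
  (0, 4) → C = -48
The feasible region is unbounded (it extends along (3, 1), (1, 0)), but C strictly increases along every unbounded feasible direction, so there is no improving ray and the minimum is attained at a vertex.

The minimum is at (7, 11). Substituting into each constraint, equality holds for (1) and (6); the remaining constraints have slack.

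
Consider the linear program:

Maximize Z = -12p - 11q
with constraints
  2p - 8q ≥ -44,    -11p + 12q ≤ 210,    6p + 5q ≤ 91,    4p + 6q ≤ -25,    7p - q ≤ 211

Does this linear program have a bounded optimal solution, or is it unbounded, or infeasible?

unbounded

From the feasible point (-18, 1), moving in the direction (-12, -11) keeps every constraint satisfied while Z increases without bound.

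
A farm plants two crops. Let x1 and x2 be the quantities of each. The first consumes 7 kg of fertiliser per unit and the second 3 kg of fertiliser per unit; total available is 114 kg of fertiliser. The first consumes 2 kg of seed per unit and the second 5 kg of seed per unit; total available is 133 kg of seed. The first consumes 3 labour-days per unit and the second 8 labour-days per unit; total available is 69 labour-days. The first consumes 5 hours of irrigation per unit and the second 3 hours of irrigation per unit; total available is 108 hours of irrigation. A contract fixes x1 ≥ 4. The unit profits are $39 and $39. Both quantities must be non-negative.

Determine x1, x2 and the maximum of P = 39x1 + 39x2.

x1 = 15, x2 = 3, maximum P = 702

Extreme points and P = 39x1 + 39x2:
  (114/7, 0) → P = 4446/7
  (4, 0) → P = 156
  (15, 3) → P = 702
  (4, 57/8) → P = 3471/8

At the optimal vertex, 7x1 + 3x2 = 114 and 3x1 + 8x2 = 69.
Solving simultaneously gives x1 = 15, x2 = 3.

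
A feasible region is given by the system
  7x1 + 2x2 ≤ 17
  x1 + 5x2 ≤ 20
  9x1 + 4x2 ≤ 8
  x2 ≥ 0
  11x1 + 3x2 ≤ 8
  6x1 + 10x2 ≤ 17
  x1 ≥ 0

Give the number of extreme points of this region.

Intersecting each pair of boundary lines and keeping only the points that satisfy every inequality leaves:
  (8/17, 16/17)
  (2/11, 35/22)
  (8/11, 0)
  (0, 0)
  (0, 17/10)

5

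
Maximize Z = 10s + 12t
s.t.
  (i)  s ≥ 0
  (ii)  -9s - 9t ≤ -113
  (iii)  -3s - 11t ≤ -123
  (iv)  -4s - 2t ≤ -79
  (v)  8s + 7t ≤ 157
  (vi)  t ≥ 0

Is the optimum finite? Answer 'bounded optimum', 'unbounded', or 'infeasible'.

infeasible

The boundaries s = 0 and -9s - 9t = -113 meet at (0, 113/9), but that point violates -4s - 2t ≤ -79. Every candidate vertex is excluded by some other constraint, so the feasible region is empty.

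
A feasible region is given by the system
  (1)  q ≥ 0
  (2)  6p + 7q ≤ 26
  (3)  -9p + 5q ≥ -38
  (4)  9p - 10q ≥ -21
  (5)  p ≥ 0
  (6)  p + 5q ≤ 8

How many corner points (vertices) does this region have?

Intersecting each pair of boundary lines and keeping only the points that satisfy every inequality leaves:
  (38/9, 0)
  (0, 0)
  (132/31, 2/31)
  (74/23, 22/23)
  (0, 8/5)

5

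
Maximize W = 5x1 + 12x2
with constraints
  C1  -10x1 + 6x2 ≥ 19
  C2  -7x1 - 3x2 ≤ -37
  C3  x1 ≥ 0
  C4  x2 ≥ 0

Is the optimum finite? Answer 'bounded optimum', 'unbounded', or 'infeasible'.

From the feasible point (55/24, 503/72), moving in the direction (0, 1) keeps every constraint satisfied while W increases without bound.

unbounded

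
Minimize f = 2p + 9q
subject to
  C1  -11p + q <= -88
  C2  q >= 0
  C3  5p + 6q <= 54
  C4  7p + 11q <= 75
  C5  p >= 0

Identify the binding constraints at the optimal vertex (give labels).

Corner points and f = 2p + 9q:
  (8, 0) → f = 16
  (1043/128, 209/128) → f = 3967/128
  (75/7, 0) → f = 150/7

The minimum is at (8, 0). Substituting into each constraint, equality holds for C1 and C2; the remaining constraints have slack.

C1 and C2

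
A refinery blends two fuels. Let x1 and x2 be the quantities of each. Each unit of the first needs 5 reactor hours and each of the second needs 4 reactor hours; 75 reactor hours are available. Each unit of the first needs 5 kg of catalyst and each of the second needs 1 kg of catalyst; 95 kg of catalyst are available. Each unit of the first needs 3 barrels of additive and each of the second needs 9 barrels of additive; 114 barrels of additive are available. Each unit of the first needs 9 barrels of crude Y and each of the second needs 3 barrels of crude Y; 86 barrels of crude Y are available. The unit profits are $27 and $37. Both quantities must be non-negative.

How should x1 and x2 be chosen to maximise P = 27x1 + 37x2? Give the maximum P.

x1 = 6, x2 = 32/3, maximum P = 1670/3

Extreme points and P = 27x1 + 37x2:
  (0, 0) → P = 0
  (0, 38/3) → P = 1406/3
  (86/9, 0) → P = 258
  (6, 32/3) → P = 1670/3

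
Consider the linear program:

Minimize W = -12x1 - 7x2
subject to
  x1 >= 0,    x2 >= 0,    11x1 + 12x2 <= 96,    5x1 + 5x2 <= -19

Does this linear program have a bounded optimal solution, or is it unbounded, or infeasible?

The boundaries x1 = 0 and x2 = 0 meet at (0, 0), but that point violates 5x1 + 5x2 ≤ -19. Every candidate vertex is excluded by some other constraint, so the feasible region is empty.

infeasible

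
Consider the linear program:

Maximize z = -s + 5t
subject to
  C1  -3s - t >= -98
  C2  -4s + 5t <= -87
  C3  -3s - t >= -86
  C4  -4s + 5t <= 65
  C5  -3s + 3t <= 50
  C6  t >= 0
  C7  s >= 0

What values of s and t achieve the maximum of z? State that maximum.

Vertices and z = -s + 5t:
  (517/19, 83/19) → z = -102/19
  (87/4, 0) → z = -87/4
  (86/3, 0) → z = -86/3

s = 517/19, t = 83/19, maximum z = -102/19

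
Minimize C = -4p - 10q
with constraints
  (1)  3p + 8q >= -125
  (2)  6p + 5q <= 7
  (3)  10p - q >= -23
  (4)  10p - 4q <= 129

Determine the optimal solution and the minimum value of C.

p = -27/14, q = 26/7, minimum C = -206/7

The optimum lies where 6p + 5q = 7 and 10p - q = -23.
Solving simultaneously gives p = -27/14, q = 26/7.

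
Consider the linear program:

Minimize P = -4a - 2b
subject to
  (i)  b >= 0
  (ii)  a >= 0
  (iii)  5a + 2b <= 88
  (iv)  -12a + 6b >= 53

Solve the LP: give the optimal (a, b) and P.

Feasible corners and P = -4a - 2b:
  (0, 44) → P = -88
  (0, 53/6) → P = -53/3
  (211/27, 1321/54) → P = -2165/27

The binding constraints are a = 0 and 5a + 2b = 88.
Solving simultaneously gives a = 0, b = 44.

a = 0, b = 44, minimum P = -88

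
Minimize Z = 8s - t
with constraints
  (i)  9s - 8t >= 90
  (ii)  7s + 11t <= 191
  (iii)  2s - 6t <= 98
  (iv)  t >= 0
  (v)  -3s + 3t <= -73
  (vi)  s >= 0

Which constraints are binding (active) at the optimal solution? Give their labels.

Feasible corners and Z = 8s - t:
  (191/7, 0) → Z = 1528/7
  (688/27, 31/27) → Z = 5473/27
  (73/3, 0) → Z = 584/3

The minimum is at (73/3, 0). Substituting into each constraint, equality holds for (iv) and (v); the remaining constraints have slack.

(iv) and (v)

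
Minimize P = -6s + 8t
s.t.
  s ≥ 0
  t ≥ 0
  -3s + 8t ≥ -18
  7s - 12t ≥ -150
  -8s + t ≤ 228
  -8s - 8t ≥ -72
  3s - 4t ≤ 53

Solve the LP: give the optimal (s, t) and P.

Vertices and P = -6s + 8t:
  (0, 0) → P = 0
  (0, 9) → P = 72
  (6, 0) → P = -36
  (90/11, 9/11) → P = -468/11

The binding constraints are -3s + 8t = -18 and -8s - 8t = -72.
Solving simultaneously gives s = 90/11, t = 9/11.

s = 90/11, t = 9/11, minimum P = -468/11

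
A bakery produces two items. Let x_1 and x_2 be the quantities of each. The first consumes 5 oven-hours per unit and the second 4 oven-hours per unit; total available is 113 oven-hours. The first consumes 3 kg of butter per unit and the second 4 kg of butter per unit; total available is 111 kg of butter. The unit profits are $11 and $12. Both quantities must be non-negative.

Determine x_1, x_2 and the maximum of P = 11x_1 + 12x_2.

Feasible corners and P = 11x_1 + 12x_2:
  (0, 0) → P = 0
  (0, 111/4) → P = 333
  (113/5, 0) → P = 1243/5
  (1, 27) → P = 335

x_1 = 1, x_2 = 27, maximum P = 335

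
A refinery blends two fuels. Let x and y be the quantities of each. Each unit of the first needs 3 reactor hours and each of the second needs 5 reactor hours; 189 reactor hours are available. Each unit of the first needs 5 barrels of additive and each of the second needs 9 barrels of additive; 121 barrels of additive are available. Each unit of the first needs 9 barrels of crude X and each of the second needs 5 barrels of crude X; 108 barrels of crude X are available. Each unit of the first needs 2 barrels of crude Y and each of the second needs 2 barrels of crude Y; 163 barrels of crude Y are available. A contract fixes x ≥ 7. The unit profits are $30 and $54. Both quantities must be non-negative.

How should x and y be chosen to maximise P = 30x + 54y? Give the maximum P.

Extreme points and P = 30x + 54y:
  (12, 0) → P = 360
  (7, 0) → P = 210
  (7, 9) → P = 696

x = 7, y = 9, maximum P = 696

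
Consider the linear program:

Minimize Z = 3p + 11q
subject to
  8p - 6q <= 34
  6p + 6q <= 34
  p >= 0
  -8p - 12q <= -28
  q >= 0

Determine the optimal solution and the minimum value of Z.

Corner points and Z = 3p + 11q:
  (34/7, 17/21) → Z = 493/21
  (17/4, 0) → Z = 51/4
  (0, 17/3) → Z = 187/3
  (0, 7/3) → Z = 77/3
  (7/2, 0) → Z = 21/2

p = 7/2, q = 0, minimum Z = 21/2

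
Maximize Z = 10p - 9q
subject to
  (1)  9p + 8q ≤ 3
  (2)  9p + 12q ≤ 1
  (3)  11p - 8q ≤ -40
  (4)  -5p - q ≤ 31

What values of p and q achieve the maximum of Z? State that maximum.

Corner points and Z = 10p - 9q:
  (-118/51, 371/204) → Z = -8059/204
  (-373/51, 284/51) → Z = -6286/51
  (-96/17, -47/17) → Z = -537/17

The optimum lies where 11p - 8q = -40 and -5p - q = 31.
Solving simultaneously gives p = -96/17, q = -47/17.

p = -96/17, q = -47/17, maximum Z = -537/17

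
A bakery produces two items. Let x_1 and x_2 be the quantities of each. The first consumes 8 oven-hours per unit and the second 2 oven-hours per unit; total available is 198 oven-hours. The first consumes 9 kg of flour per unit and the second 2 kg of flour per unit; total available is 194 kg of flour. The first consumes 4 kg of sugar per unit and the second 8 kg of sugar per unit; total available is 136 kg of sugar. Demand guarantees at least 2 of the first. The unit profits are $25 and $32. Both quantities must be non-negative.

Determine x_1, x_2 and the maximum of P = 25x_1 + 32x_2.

x_1 = 20, x_2 = 7, maximum P = 724

Feasible corners and P = 25x_1 + 32x_2:
  (194/9, 0) → P = 4850/9
  (2, 0) → P = 50
  (20, 7) → P = 724
  (2, 16) → P = 562

The binding constraints are 9x_1 + 2x_2 = 194 and 4x_1 + 8x_2 = 136.
Solving simultaneously gives x_1 = 20, x_2 = 7.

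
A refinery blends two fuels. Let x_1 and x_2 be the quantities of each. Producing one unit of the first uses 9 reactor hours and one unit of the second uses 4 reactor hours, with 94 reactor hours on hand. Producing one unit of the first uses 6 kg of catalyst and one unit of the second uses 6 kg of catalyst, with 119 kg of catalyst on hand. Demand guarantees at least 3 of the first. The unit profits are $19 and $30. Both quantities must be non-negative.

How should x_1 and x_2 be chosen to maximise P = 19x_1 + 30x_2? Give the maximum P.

Vertices and P = 19x_1 + 30x_2:
  (94/9, 0) → P = 1786/9
  (3, 0) → P = 57
  (3, 67/4) → P = 1119/2

x_1 = 3, x_2 = 67/4, maximum P = 1119/2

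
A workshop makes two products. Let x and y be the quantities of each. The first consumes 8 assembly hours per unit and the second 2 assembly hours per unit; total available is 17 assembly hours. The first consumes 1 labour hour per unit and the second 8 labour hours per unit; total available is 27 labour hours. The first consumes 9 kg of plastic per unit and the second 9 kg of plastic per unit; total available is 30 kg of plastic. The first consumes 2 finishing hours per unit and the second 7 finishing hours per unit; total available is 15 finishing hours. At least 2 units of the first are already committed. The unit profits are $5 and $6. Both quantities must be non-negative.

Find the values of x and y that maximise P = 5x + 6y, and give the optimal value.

x = 2, y = 1/2, maximum P = 13

Extreme points and P = 5x + 6y:
  (17/8, 0) → P = 85/8
  (2, 0) → P = 10
  (2, 1/2) → P = 13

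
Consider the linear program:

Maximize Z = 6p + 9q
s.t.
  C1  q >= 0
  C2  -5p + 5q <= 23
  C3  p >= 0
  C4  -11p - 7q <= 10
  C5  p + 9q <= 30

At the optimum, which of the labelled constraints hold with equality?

C1 and C5

Vertices and Z = 6p + 9q:
  (0, 0) → Z = 0
  (30, 0) → Z = 180
  (0, 10/3) → Z = 30

The maximum is at (30, 0). Substituting into each constraint, equality holds for C1 and C5; the remaining constraints have slack.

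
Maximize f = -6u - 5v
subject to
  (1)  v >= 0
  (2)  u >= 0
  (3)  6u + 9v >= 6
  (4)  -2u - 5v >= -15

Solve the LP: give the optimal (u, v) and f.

Extreme points and f = -6u - 5v:
  (1, 0) → f = -6
  (15/2, 0) → f = -45
  (0, 2/3) → f = -10/3
  (0, 3) → f = -15

At the optimal vertex, u = 0 and 6u + 9v = 6.
Solving simultaneously gives u = 0, v = 2/3.

u = 0, v = 2/3, maximum f = -10/3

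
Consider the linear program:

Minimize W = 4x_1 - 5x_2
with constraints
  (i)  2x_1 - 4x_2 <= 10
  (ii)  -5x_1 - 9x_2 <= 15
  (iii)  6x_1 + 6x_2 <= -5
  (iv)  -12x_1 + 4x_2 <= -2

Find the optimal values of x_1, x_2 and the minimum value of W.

x_1 = -1/12, x_2 = -3/4, minimum W = 41/12

Vertices and W = 4x_1 - 5x_2:
  (15/19, -40/19) → W = 260/19
  (10/9, -35/18) → W = 85/6
  (-21/64, -95/64) → W = 391/64
  (-1/12, -3/4) → W = 41/12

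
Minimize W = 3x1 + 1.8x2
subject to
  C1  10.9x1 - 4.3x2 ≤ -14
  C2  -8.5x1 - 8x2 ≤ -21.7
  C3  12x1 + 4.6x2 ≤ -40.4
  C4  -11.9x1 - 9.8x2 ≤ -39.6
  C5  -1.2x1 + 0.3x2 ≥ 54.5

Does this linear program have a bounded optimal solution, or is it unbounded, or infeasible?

unbounded

From the feasible point (-13141/456, 2523/38), moving in the direction (-9.8, 11.9) keeps every constraint satisfied while W decreases without bound.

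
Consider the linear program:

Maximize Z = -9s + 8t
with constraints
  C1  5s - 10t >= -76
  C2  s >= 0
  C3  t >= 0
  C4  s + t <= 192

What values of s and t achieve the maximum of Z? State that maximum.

Corner points and Z = -9s + 8t:
  (0, 38/5) → Z = 304/5
  (1844/15, 1036/15) → Z = -8308/15
  (0, 0) → Z = 0
  (192, 0) → Z = -1728

s = 0, t = 38/5, maximum Z = 304/5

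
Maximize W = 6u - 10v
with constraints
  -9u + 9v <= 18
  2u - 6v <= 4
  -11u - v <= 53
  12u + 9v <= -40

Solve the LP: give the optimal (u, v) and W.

Extreme points and W = 6u - 10v:
  (-4, -2) → W = -4
  (-58/21, -16/21) → W = -188/21
  (-34/15, -64/45) → W = 28/45

u = -34/15, v = -64/45, maximum W = 28/45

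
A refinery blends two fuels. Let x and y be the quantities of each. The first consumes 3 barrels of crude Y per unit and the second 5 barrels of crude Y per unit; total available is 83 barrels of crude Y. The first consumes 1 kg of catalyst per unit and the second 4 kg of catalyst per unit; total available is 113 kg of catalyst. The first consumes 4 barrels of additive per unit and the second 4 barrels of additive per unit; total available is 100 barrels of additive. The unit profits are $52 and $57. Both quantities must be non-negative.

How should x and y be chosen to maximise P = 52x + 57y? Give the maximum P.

x = 21, y = 4, maximum P = 1320

Corner points and P = 52x + 57y:
  (0, 0) → P = 0
  (0, 83/5) → P = 4731/5
  (25, 0) → P = 1300
  (21, 4) → P = 1320

The optimum lies where 3x + 5y = 83 and 4x + 4y = 100.
Solving simultaneously gives x = 21, y = 4.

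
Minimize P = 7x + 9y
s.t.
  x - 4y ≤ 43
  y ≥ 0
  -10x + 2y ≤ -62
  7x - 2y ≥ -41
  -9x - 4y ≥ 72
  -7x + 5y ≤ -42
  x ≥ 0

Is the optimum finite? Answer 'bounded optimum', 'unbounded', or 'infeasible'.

infeasible

The boundaries x - 4y = 43 and y = 0 meet at (43, 0), but that point violates -9x - 4y ≥ 72. Every candidate vertex is excluded by some other constraint, so the feasible region is empty.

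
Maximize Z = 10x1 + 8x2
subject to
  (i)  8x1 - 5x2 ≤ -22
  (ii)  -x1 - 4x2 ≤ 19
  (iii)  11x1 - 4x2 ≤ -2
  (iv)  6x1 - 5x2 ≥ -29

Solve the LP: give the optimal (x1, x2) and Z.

Extreme points and Z = 10x1 + 8x2:
  (-183/37, -130/37) → Z = -2870/37
  (78/23, 226/23) → Z = 2588/23
  (-211/29, -85/29) → Z = -2790/29
  (106/31, 307/31) → Z = 3516/31

x1 = 106/31, x2 = 307/31, maximum Z = 3516/31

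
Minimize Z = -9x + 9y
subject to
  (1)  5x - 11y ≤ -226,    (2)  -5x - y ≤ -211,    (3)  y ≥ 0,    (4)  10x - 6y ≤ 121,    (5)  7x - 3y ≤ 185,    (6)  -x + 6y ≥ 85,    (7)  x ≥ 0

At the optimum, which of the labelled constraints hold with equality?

(2) and (4)

Feasible corners and Z = -9x + 9y:
  (1387/40, 301/8) → Z = 531/20
  (0, 211) → Z = 1899
  (249/4, 1003/12) → Z = 192
The feasible region is unbounded (it extends along (0, 1), (3, 7)), but Z strictly increases along every unbounded feasible direction, so there is no improving ray and the minimum is attained at a vertex.

The minimum is at (1387/40, 301/8). Substituting into each constraint, equality holds for (2) and (4); the remaining constraints have slack.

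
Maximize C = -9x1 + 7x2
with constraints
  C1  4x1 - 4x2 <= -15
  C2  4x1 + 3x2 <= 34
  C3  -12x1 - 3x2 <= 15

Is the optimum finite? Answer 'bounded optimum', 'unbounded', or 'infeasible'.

Vertices and C = -9x1 + 7x2:
  (13/4, 7) → C = 79/4
  (-7/4, 2) → C = 119/4
  (-49/8, 39/2) → C = 1533/8
The feasible region has finitely many vertices and no improving ray; the maximum is 1533/8 at (-49/8, 39/2).

bounded optimum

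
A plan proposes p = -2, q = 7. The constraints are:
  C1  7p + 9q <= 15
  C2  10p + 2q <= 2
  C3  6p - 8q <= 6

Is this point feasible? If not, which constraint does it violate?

Constraint C1: 7p + 9q = 49, which is not ≤ 15. All other constraints are satisfied.

not feasible — violates C1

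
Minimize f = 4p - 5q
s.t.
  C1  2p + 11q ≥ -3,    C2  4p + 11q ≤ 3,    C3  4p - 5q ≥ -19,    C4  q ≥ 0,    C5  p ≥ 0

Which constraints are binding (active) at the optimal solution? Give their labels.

Extreme points and f = 4p - 5q:
  (3/4, 0) → f = 3
  (0, 3/11) → f = -15/11
  (0, 0) → f = 0

The minimum is at (0, 3/11). Substituting into each constraint, equality holds for C2 and C5; the remaining constraints have slack.

C2 and C5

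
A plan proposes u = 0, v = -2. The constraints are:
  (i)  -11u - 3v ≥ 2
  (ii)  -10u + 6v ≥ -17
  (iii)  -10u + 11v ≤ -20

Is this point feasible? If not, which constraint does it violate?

feasible

(i): 6 ≥ 2 ✓
(ii): -12 ≥ -17 ✓
(iii): -22 ≤ -20 ✓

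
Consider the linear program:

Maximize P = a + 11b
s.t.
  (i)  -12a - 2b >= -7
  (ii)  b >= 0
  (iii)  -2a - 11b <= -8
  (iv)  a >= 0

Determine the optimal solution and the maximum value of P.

Feasible corners and P = a + 11b:
  (61/128, 41/64) → P = 963/128
  (0, 7/2) → P = 77/2
  (0, 8/11) → P = 8

The optimum lies where -12a - 2b = -7 and a = 0.
Solving simultaneously gives a = 0, b = 7/2.

a = 0, b = 7/2, maximum P = 77/2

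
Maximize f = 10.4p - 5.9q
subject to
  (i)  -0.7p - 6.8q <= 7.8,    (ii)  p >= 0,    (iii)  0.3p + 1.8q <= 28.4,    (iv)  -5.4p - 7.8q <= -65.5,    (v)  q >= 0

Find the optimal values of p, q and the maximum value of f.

p = 284/3, q = 0, maximum f = 14768/15

Feasible corners and f = 10.4p - 5.9q:
  (0, 142/9) → f = -4189/45
  (0, 655/78) → f = -7729/156
  (284/3, 0) → f = 14768/15
  (655/54, 0) → f = 3406/27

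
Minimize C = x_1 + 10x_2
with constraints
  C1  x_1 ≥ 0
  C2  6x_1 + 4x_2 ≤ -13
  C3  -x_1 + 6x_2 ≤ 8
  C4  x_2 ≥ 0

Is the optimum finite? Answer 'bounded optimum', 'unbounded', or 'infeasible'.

The boundaries x_1 = 0 and 6x_1 + 4x_2 = -13 meet at (0, -13/4), but that point violates x_2 ≥ 0. Every candidate vertex is excluded by some other constraint, so the feasible region is empty.

infeasible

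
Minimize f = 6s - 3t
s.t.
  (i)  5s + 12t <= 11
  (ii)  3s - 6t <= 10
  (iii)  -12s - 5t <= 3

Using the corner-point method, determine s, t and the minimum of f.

s = -13/17, t = 21/17, minimum f = -141/17

Vertices and f = 6s - 3t:
  (31/11, -17/66) → f = 389/22
  (-13/17, 21/17) → f = -141/17
  (32/87, -43/29) → f = 193/29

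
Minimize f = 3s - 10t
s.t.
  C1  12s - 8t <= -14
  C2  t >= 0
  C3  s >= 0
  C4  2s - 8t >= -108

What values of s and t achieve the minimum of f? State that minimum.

Extreme points and f = 3s - 10t:
  (0, 7/4) → f = -35/2
  (47/5, 317/20) → f = -1303/10
  (0, 27/2) → f = -135

The binding constraints are s = 0 and 2s - 8t = -108.
Solving simultaneously gives s = 0, t = 27/2.

s = 0, t = 27/2, minimum f = -135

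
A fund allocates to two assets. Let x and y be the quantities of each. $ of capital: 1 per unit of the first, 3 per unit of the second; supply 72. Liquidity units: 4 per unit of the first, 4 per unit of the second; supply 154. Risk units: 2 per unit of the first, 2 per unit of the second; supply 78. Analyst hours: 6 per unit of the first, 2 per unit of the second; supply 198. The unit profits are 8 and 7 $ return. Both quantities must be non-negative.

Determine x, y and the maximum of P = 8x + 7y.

x = 121/4, y = 33/4, maximum P = 1199/4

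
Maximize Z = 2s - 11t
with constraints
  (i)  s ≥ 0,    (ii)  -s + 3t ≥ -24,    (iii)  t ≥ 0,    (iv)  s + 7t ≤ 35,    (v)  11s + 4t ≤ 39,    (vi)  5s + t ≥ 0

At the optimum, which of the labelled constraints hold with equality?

Extreme points and Z = 2s - 11t:
  (0, 0) → Z = 0
  (0, 5) → Z = -55
  (39/11, 0) → Z = 78/11
  (133/73, 346/73) → Z = -3540/73

The maximum is at (39/11, 0). Substituting into each constraint, equality holds for (iii) and (v); the remaining constraints have slack.

(iii) and (v)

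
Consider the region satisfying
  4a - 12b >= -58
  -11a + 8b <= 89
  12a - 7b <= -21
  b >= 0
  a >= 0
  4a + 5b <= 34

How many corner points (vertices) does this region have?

Of the 15 pairwise boundary intersections, those satisfying every inequality are:
  (77/58, 153/29)
  (0, 29/6)
  (0, 3)

3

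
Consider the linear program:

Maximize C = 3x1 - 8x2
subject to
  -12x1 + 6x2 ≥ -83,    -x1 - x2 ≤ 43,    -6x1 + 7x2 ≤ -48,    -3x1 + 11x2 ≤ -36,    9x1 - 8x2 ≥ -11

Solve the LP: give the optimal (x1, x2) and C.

x1 = -175/18, x2 = -599/18, maximum C = 4267/18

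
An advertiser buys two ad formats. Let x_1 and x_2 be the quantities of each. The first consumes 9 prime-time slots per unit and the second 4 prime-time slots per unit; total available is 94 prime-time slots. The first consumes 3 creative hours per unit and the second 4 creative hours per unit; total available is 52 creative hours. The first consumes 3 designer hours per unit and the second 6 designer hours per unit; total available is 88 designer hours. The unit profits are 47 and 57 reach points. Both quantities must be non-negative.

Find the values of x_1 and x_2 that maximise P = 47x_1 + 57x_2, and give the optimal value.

x_1 = 7, x_2 = 31/4, maximum P = 3083/4

Extreme points and P = 47x_1 + 57x_2:
  (0, 0) → P = 0
  (0, 13) → P = 741
  (94/9, 0) → P = 4418/9
  (7, 31/4) → P = 3083/4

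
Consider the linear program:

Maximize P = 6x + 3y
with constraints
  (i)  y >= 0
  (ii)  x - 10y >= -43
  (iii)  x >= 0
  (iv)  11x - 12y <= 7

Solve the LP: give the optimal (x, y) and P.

The binding constraints are x - 10y = -43 and 11x - 12y = 7.
Solving simultaneously gives x = 293/49, y = 240/49.

x = 293/49, y = 240/49, maximum P = 354/7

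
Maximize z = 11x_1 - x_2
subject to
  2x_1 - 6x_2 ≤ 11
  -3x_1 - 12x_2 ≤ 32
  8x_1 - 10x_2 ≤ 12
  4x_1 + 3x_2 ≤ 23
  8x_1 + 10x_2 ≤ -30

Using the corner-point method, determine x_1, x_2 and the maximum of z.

Extreme points and z = 11x_1 - x_2:
  (-10/7, -97/42) → z = -563/42
  (-19/14, -16/7) → z = -177/14
  (-9/8, -21/10) → z = -411/40
The feasible region is unbounded (it extends along (-4, 1), (-5, 4)), but z strictly decreases along every unbounded feasible direction, so there is no improving ray and the maximum is attained at a vertex.

The optimum lies where 8x_1 - 10x_2 = 12 and 8x_1 + 10x_2 = -30.
Solving simultaneously gives x_1 = -9/8, x_2 = -21/10.

x_1 = -9/8, x_2 = -21/10, maximum z = -411/40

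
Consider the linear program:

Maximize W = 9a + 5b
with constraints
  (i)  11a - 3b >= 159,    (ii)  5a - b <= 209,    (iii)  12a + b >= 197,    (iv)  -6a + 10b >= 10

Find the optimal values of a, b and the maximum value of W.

a = 117, b = 376, maximum W = 2933

Vertices and W = 9a + 5b:
  (117, 376) → W = 2933
  (405/23, 266/23) → W = 4975/23
  (525/11, 326/11) → W = 6355/11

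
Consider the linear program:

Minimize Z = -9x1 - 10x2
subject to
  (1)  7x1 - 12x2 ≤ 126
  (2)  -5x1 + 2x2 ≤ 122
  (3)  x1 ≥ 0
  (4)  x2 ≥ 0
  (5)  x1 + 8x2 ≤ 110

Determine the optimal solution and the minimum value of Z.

Extreme points and Z = -9x1 - 10x2:
  (18, 0) → Z = -162
  (582/17, 161/17) → Z = -6848/17
  (0, 0) → Z = 0
  (0, 55/4) → Z = -275/2

The binding constraints are 7x1 - 12x2 = 126 and x1 + 8x2 = 110.
Solving simultaneously gives x1 = 582/17, x2 = 161/17.

x1 = 582/17, x2 = 161/17, minimum Z = -6848/17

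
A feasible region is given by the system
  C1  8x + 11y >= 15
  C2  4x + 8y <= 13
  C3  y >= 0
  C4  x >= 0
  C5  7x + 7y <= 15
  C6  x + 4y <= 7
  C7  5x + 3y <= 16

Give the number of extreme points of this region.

5

Pairwise boundary intersections that survive every other constraint:
  (15/8, 0)
  (0, 15/11)
  (0, 13/8)
  (29/28, 31/28)
  (15/7, 0)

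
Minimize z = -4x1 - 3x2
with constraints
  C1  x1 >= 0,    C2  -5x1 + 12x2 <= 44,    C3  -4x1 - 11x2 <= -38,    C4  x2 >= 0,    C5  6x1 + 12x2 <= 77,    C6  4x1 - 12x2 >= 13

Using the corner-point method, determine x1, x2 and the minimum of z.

Extreme points and z = -4x1 - 3x2:
  (19/2, 0) → z = -38
  (599/92, 25/23) → z = -674/23
  (77/6, 0) → z = -154/3
  (9, 23/12) → z = -167/4

The binding constraints are x2 = 0 and 6x1 + 12x2 = 77.
Solving simultaneously gives x1 = 77/6, x2 = 0.

x1 = 77/6, x2 = 0, minimum z = -154/3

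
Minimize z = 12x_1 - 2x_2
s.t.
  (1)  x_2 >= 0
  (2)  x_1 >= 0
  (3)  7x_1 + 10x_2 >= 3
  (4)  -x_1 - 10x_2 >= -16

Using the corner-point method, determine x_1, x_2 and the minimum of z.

Extreme points and z = 12x_1 - 2x_2:
  (3/7, 0) → z = 36/7
  (16, 0) → z = 192
  (0, 3/10) → z = -3/5
  (0, 8/5) → z = -16/5

x_1 = 0, x_2 = 8/5, minimum z = -16/5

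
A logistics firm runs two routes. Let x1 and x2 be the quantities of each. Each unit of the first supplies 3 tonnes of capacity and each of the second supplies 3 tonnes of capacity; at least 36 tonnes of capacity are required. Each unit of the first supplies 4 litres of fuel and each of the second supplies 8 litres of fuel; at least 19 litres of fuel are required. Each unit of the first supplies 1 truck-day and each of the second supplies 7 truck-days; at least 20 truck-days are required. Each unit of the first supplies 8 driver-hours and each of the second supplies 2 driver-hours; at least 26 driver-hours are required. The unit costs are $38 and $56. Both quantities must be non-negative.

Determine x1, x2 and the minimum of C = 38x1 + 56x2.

x1 = 32/3, x2 = 4/3, minimum C = 480

Vertices and C = 38x1 + 56x2:
  (0, 13) → C = 728
  (20, 0) → C = 760
  (32/3, 4/3) → C = 480
  (1/3, 35/3) → C = 666
The feasible region is unbounded (it extends along (0, 1), (1, 0)), but C strictly increases along every unbounded feasible direction, so there is no improving ray and the minimum is attained at a vertex.

The binding constraints are 3x1 + 3x2 = 36 and x1 + 7x2 = 20.
Solving simultaneously gives x1 = 32/3, x2 = 4/3.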